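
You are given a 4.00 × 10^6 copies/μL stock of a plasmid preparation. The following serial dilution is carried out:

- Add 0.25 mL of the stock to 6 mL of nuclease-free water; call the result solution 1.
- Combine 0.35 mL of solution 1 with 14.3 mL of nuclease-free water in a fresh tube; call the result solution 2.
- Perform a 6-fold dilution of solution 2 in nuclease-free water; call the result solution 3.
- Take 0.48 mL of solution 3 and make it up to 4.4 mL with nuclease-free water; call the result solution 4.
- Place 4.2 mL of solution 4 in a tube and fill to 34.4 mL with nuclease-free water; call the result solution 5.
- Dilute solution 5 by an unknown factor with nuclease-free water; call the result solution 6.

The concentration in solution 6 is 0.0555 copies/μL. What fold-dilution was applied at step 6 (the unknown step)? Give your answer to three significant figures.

153-fold

Step 1: 0.25 mL + 6 mL = 6.25 mL total → factor 6.25/0.25 = 25
Step 2: 0.35 mL + 14.3 mL = 14.65 mL total → factor 14.65/0.35 = 41.857
Step 3: 6-fold → factor 6
Step 4: 0.48 mL brought to 4.4 mL → factor 4.4/0.48 = 9.1667
Step 5: 4.2 mL brought to 34.4 mL → factor 34.4/4.2 = 8.1905
Step 6: unknown factor x
Product of known-step factors = 4.7139 × 10^5
Overall factor = 4.00 × 10^6 copies/μL / (0.0555 copies/μL) = 7.2072 × 10^7
x = 7.2072 × 10^7 / 4.7139 × 10^5 = 153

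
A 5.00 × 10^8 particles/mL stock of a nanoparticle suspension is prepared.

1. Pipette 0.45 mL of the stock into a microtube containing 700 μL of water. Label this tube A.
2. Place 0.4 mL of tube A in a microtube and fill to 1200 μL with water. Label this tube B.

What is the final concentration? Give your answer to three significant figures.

6.52 × 10^7 particles/mL

Step 1: 0.45 mL + 700 μL = 1.15 mL total → factor 1.15/0.45 = 2.5556
Step 2: 0.4 mL brought to 1200 μL → factor 1.2/0.4 = 3
Overall dilution factor = 2.5556 × 3 = 7.6667
Final = 5.00 × 10^8 particles/mL / 7.6667 = 6.52 × 10^7 particles/mL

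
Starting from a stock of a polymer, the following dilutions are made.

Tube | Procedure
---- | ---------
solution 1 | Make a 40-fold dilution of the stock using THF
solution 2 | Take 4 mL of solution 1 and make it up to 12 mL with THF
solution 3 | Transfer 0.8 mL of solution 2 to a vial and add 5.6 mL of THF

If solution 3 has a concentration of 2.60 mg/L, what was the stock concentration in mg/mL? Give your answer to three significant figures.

2.50 mg/mL

Step 1: 40-fold → factor 40
Step 2: 4 mL brought to 12 mL → factor 12/4 = 3
Step 3: 0.8 mL + 5.6 mL = 6.4 mL total → factor 6.4/0.8 = 8
Overall dilution factor = 40 × 3 × 8 = 960
Stock = 2.60 mg/L × 960 = 2496 mg/L = 2.50 mg/mL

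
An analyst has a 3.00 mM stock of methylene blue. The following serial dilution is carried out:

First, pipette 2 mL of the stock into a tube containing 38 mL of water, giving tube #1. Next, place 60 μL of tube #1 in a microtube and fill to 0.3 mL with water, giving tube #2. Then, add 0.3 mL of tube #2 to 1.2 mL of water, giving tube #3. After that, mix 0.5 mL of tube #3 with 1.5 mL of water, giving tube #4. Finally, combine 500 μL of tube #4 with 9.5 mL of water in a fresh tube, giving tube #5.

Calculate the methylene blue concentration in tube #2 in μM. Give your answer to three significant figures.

30.0 μM

Step 1: 2 mL + 38 mL = 40 mL total → factor 40/2 = 20
Step 2: 60 μL brought to 0.3 mL → factor 300/60 = 5
Dilution factor through tube #2 = 20 × 5 = 100
[tube #2] = 3.00 mM / 100 = 0.03000 mM = 30.0 μM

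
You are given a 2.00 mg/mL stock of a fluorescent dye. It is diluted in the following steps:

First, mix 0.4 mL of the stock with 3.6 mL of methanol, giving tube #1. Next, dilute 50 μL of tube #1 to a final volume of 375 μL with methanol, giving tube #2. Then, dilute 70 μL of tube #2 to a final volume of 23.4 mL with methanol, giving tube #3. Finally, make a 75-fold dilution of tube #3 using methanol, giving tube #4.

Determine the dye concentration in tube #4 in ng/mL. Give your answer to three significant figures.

1.06 ng/mL

Step 1: 0.4 mL + 3.6 mL = 4 mL total → factor 4/0.4 = 10
Step 2: 50 μL brought to 375 μL → factor 375/50 = 7.5
Step 3: 70 μL brought to 23.4 mL → factor 23400/70 = 334.29
Step 4: 75-fold → factor 75
Overall dilution factor = 10 × 7.5 × 334.29 × 75 = 1.8804 × 10^6
Final = 2.00 mg/mL / 1.8804 × 10^6 = 1.064 × 10^-6 mg/mL = 1.06 ng/mL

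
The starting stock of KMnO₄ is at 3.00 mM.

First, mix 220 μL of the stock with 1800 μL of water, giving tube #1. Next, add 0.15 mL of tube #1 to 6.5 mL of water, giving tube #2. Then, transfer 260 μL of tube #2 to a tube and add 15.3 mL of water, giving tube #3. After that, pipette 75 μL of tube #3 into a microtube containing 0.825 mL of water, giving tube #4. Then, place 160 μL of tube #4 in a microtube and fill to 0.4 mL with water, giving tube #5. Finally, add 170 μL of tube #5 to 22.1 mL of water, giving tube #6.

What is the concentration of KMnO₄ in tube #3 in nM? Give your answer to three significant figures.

123 nM

Step 1: 220 μL + 1800 μL = 2020 μL total → factor 2020/220 = 9.1818
Step 2: 0.15 mL + 6.5 mL = 6.65 mL total → factor 6.65/0.15 = 44.333
Step 3: 260 μL + 15.3 mL = 15560 μL total → factor 15560/260 = 59.846
Dilution factor through tube #3 = 9.1818 × 44.333 × 59.846 = 24361
[tube #3] = 3.00 mM / 24361 = 0.0001231 mM = 123 nM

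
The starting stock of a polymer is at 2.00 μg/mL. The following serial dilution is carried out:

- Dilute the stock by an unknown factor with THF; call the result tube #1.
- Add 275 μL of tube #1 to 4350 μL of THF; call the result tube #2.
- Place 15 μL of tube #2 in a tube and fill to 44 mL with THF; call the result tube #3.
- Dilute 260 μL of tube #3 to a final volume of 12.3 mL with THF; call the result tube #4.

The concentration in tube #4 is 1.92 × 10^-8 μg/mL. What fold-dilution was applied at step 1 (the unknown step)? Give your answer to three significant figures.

Step 1: unknown factor x
Step 2: 275 μL + 4350 μL = 4625 μL total → factor 4625/275 = 16.818
Step 3: 15 μL brought to 44 mL → factor 44000/15 = 2933.3
Step 4: 260 μL brought to 12.3 mL → factor 12300/260 = 47.308
Product of known-step factors = 2.3338 × 10^6
Overall factor = 2.00 μg/mL / (1.92 × 10^-8 μg/mL) = 1.0417 × 10^8
x = 1.0417 × 10^8 / 2.3338 × 10^6 = 44.6

44.6-fold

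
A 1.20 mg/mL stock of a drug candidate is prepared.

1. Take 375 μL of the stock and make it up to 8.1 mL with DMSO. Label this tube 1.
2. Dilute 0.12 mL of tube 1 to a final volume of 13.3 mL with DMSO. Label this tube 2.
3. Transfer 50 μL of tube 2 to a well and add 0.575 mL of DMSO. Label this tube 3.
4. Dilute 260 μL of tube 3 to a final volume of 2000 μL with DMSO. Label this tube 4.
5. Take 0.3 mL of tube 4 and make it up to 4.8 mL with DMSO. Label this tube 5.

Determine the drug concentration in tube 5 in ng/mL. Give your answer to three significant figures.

0.326 ng/mL

Step 1: 375 μL brought to 8.1 mL → factor 8100/375 = 21.6
Step 2: 0.12 mL brought to 13.3 mL → factor 13.3/0.12 = 110.83
Step 3: 50 μL + 0.575 mL = 625 μL total → factor 625/50 = 12.5
Step 4: 260 μL brought to 2000 μL → factor 2000/260 = 7.6923
Step 5: 0.3 mL brought to 4.8 mL → factor 4.8/0.3 = 16
Overall dilution factor = 21.6 × 110.83 × 12.5 × 7.6923 × 16 = 3.6831 × 10^6
Final = 1.20 mg/mL / 3.6831 × 10^6 = 3.258 × 10^-7 mg/mL = 0.326 ng/mL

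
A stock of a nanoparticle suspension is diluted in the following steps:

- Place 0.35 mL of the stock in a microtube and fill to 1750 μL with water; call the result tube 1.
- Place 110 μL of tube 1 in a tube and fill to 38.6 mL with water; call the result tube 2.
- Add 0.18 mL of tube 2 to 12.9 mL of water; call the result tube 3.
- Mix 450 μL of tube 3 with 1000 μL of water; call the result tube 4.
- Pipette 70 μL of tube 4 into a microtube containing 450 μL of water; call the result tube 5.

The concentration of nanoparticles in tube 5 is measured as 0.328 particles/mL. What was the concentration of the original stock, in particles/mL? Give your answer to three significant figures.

Step 1: 0.35 mL brought to 1750 μL → factor 1.75/0.35 = 5
Step 2: 110 μL brought to 38.6 mL → factor 38600/110 = 350.91
Step 3: 0.18 mL + 12.9 mL = 13.08 mL total → factor 13.08/0.18 = 72.667
Step 4: 450 μL + 1000 μL = 1450 μL total → factor 1450/450 = 3.2222
Step 5: 70 μL + 450 μL = 520 μL total → factor 520/70 = 7.4286
Overall dilution factor = 5 × 350.91 × 72.667 × 3.2222 × 7.4286 = 3.0518 × 10^6
Stock = 0.328 particles/mL × 3.0518 × 10^6 = 1.00 × 10^6 particles/mL

1.00 × 10^6 particles/mL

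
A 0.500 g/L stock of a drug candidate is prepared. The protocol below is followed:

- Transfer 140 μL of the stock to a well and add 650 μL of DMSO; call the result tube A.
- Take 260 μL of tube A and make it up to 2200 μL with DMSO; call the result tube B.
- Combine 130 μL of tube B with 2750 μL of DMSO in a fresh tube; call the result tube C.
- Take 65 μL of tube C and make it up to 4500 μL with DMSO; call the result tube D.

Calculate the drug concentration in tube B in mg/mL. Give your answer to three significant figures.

0.0105 mg/mL

Step 1: 140 μL + 650 μL = 790 μL total → factor 790/140 = 5.6429
Step 2: 260 μL brought to 2200 μL → factor 2200/260 = 8.4615
Dilution factor through tube B = 5.6429 × 8.4615 = 47.747
[tube B] = 0.500 g/L / 47.747 = 0.01047 g/L = 0.0105 mg/mL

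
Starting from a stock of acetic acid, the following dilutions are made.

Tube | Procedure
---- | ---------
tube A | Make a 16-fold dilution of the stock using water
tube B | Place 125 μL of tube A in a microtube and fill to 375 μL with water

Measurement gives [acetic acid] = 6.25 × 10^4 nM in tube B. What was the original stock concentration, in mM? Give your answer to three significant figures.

Step 1: 16-fold → factor 16
Step 2: 125 μL brought to 375 μL → factor 375/125 = 3
Overall dilution factor = 16 × 3 = 48
Stock = 6.25 × 10^4 nM × 48 = 3.000 × 10^6 nM = 3.00 mM

3.00 mM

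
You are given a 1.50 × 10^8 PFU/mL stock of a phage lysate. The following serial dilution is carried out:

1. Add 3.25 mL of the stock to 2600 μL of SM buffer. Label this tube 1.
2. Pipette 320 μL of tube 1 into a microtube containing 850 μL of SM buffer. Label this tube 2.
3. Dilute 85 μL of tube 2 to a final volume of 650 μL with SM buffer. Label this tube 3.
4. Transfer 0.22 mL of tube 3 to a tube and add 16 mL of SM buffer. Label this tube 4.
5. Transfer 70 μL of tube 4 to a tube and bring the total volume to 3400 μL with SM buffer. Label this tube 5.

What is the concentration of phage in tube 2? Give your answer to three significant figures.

2.28 × 10^7 PFU/mL

Step 1: 3.25 mL + 2600 μL = 5.85 mL total → factor 5.85/3.25 = 1.8
Step 2: 320 μL + 850 μL = 1170 μL total → factor 1170/320 = 3.6562
Dilution factor through tube 2 = 1.8 × 3.6562 = 6.5812
[tube 2] = 1.50 × 10^8 PFU/mL / 6.5812 = 2.28 × 10^7 PFU/mL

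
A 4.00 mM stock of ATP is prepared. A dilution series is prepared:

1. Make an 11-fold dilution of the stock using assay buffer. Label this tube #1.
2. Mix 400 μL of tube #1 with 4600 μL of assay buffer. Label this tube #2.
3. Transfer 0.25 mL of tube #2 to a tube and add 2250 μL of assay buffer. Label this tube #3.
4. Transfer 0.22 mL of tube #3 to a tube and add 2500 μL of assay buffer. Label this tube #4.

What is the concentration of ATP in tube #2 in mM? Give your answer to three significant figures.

Step 1: 11-fold → factor 11
Step 2: 400 μL + 4600 μL = 5000 μL total → factor 5000/400 = 12.5
Dilution factor through tube #2 = 11 × 12.5 = 137.5
[tube #2] = 4.00 mM / 137.5 = 0.0291 mM

0.0291 mM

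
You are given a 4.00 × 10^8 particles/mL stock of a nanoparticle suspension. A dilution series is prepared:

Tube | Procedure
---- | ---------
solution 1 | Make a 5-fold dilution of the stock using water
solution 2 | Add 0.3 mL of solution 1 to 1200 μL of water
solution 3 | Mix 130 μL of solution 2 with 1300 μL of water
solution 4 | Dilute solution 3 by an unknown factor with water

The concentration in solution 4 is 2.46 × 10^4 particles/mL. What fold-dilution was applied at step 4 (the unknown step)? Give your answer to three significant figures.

Step 1: 5-fold → factor 5
Step 2: 0.3 mL + 1200 μL = 1.5 mL total → factor 1.5/0.3 = 5
Step 3: 130 μL + 1300 μL = 1430 μL total → factor 1430/130 = 11
Step 4: unknown factor x
Product of known-step factors = 275
Overall factor = 4.00 × 10^8 particles/mL / (2.46 × 10^4 particles/mL) = 16260
x = 16260 / 275 = 59.1

59.1-fold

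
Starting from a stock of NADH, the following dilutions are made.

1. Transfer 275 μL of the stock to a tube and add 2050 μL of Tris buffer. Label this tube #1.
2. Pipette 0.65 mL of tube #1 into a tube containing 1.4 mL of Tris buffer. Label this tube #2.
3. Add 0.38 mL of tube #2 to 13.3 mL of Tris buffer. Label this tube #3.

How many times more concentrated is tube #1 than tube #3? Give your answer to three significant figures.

Step 1: 275 μL + 2050 μL = 2325 μL total → factor 2325/275 = 8.4545
Step 2: 0.65 mL + 1.4 mL = 2.05 mL total → factor 2.05/0.65 = 3.1538
Step 3: 0.38 mL + 13.3 mL = 13.68 mL total → factor 13.68/0.38 = 36
Dilution factor to tube #1 = 8.4545; to tube #3 = 959.92
[tube #1]/[tube #3] = (factor to tube #3)/(factor to tube #1) = 959.92/8.4545 = 114

114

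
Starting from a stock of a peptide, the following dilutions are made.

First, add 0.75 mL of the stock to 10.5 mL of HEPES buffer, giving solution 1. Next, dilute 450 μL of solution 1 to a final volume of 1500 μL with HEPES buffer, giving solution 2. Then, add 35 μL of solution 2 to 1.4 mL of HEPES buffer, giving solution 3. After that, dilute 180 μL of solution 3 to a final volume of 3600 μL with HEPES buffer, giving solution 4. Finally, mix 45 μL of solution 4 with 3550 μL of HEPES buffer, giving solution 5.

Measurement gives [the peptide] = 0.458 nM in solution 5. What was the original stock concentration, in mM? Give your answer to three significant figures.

Step 1: 0.75 mL + 10.5 mL = 11.25 mL total → factor 11.25/0.75 = 15
Step 2: 450 μL brought to 1500 μL → factor 1500/450 = 3.3333
Step 3: 35 μL + 1.4 mL = 1435 μL total → factor 1435/35 = 41
Step 4: 180 μL brought to 3600 μL → factor 3600/180 = 20
Step 5: 45 μL + 3550 μL = 3595 μL total → factor 3595/45 = 79.889
Overall dilution factor = 15 × 3.3333 × 41 × 20 × 79.889 = 3.2754 × 10^6
Stock = 0.458 nM × 3.2754 × 10^6 = 1.500 × 10^6 nM = 1.50 mM

1.50 mM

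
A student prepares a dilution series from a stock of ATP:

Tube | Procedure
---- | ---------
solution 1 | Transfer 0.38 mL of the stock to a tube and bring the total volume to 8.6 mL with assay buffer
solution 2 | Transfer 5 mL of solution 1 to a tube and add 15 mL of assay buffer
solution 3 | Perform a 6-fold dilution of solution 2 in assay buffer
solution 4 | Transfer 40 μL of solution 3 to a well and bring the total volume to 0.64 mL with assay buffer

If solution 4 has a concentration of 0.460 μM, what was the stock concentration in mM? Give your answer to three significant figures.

Step 1: 0.38 mL brought to 8.6 mL → factor 8.6/0.38 = 22.632
Step 2: 5 mL + 15 mL = 20 mL total → factor 20/5 = 4
Step 3: 6-fold → factor 6
Step 4: 40 μL brought to 0.64 mL → factor 640/40 = 16
Overall dilution factor = 22.632 × 4 × 6 × 16 = 8690.5
Stock = 0.460 μM × 8690.5 = 3998 μM = 4.00 mM

4.00 mM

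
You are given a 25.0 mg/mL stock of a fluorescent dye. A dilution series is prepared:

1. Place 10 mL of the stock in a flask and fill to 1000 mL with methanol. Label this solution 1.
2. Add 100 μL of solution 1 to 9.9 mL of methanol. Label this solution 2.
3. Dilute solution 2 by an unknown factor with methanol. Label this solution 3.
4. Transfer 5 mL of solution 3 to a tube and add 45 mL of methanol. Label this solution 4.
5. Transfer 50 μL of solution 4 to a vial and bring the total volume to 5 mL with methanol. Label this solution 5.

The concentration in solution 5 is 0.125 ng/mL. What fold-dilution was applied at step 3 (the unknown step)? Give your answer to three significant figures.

Step 1: 10 mL brought to 1000 mL → factor 1000/10 = 100
Step 2: 100 μL + 9.9 mL = 10000 μL total → factor 10000/100 = 100
Step 3: unknown factor x
Step 4: 5 mL + 45 mL = 50 mL total → factor 50/5 = 10
Step 5: 50 μL brought to 5 mL → factor 5000/50 = 100
Product of known-step factors = 1 × 10^7
Overall factor = 25.0 mg/mL / (0.125 ng/mL) = 2 × 10^8
x = 2 × 10^8 / 1 × 10^7 = 20.0

20.0-fold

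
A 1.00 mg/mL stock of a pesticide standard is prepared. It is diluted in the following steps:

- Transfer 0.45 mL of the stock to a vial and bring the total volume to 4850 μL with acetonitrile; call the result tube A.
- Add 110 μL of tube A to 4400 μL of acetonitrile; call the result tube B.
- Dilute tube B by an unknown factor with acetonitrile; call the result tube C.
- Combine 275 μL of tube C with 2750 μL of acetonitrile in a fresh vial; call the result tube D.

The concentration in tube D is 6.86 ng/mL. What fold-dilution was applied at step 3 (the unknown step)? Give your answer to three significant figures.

30.0-fold

Step 1: 0.45 mL brought to 4850 μL → factor 4.85/0.45 = 10.778
Step 2: 110 μL + 4400 μL = 4510 μL total → factor 4510/110 = 41
Step 3: unknown factor x
Step 4: 275 μL + 2750 μL = 3025 μL total → factor 3025/275 = 11
Product of known-step factors = 4860.8
Overall factor = 1.00 mg/mL / (6.86 ng/mL) = 1.4577 × 10^5
x = 1.4577 × 10^5 / 4860.8 = 30.0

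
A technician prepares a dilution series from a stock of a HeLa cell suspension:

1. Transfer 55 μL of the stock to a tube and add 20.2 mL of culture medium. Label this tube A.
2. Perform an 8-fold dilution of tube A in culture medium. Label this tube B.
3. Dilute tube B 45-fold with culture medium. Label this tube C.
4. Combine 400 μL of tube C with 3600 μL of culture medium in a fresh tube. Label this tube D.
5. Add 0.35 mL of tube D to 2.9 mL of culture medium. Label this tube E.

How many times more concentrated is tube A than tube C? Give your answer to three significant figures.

Step 1: 55 μL + 20.2 mL = 20255 μL total → factor 20255/55 = 368.27
Step 2: 8-fold → factor 8
Step 3: 45-fold → factor 45
Dilution factor to tube A = 368.27; to tube C = 1.3258 × 10^5
[tube A]/[tube C] = (factor to tube C)/(factor to tube A) = 1.3258 × 10^5/368.27 = 360

360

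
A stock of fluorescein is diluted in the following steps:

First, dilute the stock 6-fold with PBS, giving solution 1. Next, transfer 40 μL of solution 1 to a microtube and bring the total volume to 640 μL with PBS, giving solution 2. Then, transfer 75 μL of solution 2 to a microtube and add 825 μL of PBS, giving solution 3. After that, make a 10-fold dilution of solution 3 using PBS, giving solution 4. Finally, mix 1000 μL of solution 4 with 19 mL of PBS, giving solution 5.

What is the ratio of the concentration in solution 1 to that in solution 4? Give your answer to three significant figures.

Step 1: 6-fold → factor 6
Step 2: 40 μL brought to 640 μL → factor 640/40 = 16
Step 3: 75 μL + 825 μL = 900 μL total → factor 900/75 = 12
Step 4: 10-fold → factor 10
Dilution factor to solution 1 = 6; to solution 4 = 11520
[solution 1]/[solution 4] = (factor to solution 4)/(factor to solution 1) = 11520/6 = 1.92 × 10^3

1.92 × 10^3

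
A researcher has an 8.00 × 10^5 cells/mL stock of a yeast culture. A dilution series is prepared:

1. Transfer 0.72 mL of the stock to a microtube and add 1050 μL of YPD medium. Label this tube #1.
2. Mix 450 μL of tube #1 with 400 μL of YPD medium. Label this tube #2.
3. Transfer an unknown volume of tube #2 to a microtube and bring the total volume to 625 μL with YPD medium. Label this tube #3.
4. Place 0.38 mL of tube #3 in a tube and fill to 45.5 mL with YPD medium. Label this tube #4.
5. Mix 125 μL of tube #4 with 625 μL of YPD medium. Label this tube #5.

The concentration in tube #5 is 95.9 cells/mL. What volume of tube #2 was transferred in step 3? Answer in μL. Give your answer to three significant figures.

Step 1: 0.72 mL + 1050 μL = 1.77 mL total → factor 1.77/0.72 = 2.4583
Step 2: 450 μL + 400 μL = 850 μL total → factor 850/450 = 1.8889
Step 3: v brought to 625 μL → factor = 625 μL/v
Step 4: 0.38 mL brought to 45.5 mL → factor 45.5/0.38 = 119.74
Step 5: 125 μL + 625 μL = 750 μL total → factor 750/125 = 6
Product of known-step factors = 3336
Overall factor = 8.00 × 10^5 cells/mL / (95.9 cells/mL) = 8342
Step-3 factor = 8342 / 3336 = 2.5006
v = 625 μL / 2.5006 = 250 μL

250 μL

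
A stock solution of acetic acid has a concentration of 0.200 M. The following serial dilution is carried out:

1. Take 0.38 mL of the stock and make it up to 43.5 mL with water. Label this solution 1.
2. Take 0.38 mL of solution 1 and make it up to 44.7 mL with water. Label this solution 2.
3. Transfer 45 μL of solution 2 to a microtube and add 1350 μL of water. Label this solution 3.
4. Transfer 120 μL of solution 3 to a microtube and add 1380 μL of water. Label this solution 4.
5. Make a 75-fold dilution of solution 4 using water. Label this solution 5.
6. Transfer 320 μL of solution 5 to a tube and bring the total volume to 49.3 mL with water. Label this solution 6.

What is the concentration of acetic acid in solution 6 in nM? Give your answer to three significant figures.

Step 1: 0.38 mL brought to 43.5 mL → factor 43.5/0.38 = 114.47
Step 2: 0.38 mL brought to 44.7 mL → factor 44.7/0.38 = 117.63
Step 3: 45 μL + 1350 μL = 1395 μL total → factor 1395/45 = 31
Step 4: 120 μL + 1380 μL = 1500 μL total → factor 1500/120 = 12.5
Step 5: 75-fold → factor 75
Step 6: 320 μL brought to 49.3 mL → factor 49300/320 = 154.06
Overall dilution factor = 114.47 × 117.63 × 31 × 12.5 × 75 × 154.06 = 6.0292 × 10^10
Final = 0.200 M / 6.0292 × 10^10 = 3.317 × 10^-12 M = 0.00332 nM

0.00332 nM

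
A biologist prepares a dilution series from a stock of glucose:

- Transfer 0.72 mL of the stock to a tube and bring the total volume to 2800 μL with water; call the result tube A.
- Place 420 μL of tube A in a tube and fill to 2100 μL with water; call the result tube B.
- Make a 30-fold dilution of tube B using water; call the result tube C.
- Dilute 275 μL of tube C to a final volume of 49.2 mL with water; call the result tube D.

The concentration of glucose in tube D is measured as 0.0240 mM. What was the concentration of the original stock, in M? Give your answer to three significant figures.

2.50 M

Step 1: 0.72 mL brought to 2800 μL → factor 2.8/0.72 = 3.8889
Step 2: 420 μL brought to 2100 μL → factor 2100/420 = 5
Step 3: 30-fold → factor 30
Step 4: 275 μL brought to 49.2 mL → factor 49200/275 = 178.91
Overall dilution factor = 3.8889 × 5 × 30 × 178.91 = 1.0436 × 10^5
Stock = 0.0240 mM × 1.0436 × 10^5 = 2505 mM = 2.50 M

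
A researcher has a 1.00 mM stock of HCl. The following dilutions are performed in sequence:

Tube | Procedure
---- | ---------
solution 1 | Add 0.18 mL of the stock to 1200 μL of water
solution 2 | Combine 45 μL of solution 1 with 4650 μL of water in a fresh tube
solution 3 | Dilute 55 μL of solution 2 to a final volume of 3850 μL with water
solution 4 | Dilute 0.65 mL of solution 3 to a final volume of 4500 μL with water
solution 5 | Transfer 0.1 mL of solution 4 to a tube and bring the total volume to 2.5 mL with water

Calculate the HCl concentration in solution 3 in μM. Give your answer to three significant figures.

0.0179 μM

Step 1: 0.18 mL + 1200 μL = 1.38 mL total → factor 1.38/0.18 = 7.6667
Step 2: 45 μL + 4650 μL = 4695 μL total → factor 4695/45 = 104.33
Step 3: 55 μL brought to 3850 μL → factor 3850/55 = 70
Dilution factor through solution 3 = 7.6667 × 104.33 × 70 = 55992
[solution 3] = 1.00 mM / 55992 = 1.786 × 10^-5 mM = 0.0179 μM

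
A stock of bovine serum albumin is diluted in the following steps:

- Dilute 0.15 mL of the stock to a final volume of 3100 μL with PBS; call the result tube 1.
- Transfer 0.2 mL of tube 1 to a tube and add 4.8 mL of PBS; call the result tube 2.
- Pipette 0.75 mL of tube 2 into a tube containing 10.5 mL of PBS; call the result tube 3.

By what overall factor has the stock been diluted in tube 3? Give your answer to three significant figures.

Step 1: 0.15 mL brought to 3100 μL → factor 3.1/0.15 = 20.667
Step 2: 0.2 mL + 4.8 mL = 5 mL total → factor 5/0.2 = 25
Step 3: 0.75 mL + 10.5 mL = 11.25 mL total → factor 11.25/0.75 = 15
Overall dilution factor = 20.667 × 25 × 15 = 7750

7.75 × 10^3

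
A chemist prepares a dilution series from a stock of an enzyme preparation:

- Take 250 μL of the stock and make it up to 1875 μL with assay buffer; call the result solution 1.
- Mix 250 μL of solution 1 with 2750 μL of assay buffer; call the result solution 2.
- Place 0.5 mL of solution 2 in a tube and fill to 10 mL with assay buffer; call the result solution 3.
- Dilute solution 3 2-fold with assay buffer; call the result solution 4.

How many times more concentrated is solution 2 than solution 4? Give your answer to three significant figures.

Step 1: 250 μL brought to 1875 μL → factor 1875/250 = 7.5
Step 2: 250 μL + 2750 μL = 3000 μL total → factor 3000/250 = 12
Step 3: 0.5 mL brought to 10 mL → factor 10/0.5 = 20
Step 4: 2-fold → factor 2
Dilution factor to solution 2 = 90; to solution 4 = 3600
[solution 2]/[solution 4] = (factor to solution 4)/(factor to solution 2) = 3600/90 = 40.0

40.0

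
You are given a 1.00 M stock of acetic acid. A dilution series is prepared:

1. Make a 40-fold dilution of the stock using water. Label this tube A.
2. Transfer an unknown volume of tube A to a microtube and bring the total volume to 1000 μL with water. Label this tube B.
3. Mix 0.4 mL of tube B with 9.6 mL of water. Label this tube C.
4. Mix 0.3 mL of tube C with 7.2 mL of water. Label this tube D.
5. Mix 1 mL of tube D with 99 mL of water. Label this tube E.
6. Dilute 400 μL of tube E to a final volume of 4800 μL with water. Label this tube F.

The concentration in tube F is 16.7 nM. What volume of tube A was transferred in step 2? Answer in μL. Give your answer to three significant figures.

501 μL

Step 1: 40-fold → factor 40
Step 2: v brought to 1000 μL → factor = 1000 μL/v
Step 3: 0.4 mL + 9.6 mL = 10 mL total → factor 10/0.4 = 25
Step 4: 0.3 mL + 7.2 mL = 7.5 mL total → factor 7.5/0.3 = 25
Step 5: 1 mL + 99 mL = 100 mL total → factor 100/1 = 100
Step 6: 400 μL brought to 4800 μL → factor 4800/400 = 12
Product of known-step factors = 3 × 10^7
Overall factor = 1.00 M / (16.7 nM) = 5.988 × 10^7
Step-2 factor = 5.988 × 10^7 / 3 × 10^7 = 1.996
v = 1000 μL / 1.996 = 501 μL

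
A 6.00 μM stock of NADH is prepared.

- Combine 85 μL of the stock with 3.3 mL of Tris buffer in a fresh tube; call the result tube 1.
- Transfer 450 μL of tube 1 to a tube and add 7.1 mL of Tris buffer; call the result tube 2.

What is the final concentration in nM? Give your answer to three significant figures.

Step 1: 85 μL + 3.3 mL = 3385 μL total → factor 3385/85 = 39.824
Step 2: 450 μL + 7.1 mL = 7550 μL total → factor 7550/450 = 16.778
Overall dilution factor = 39.824 × 16.778 = 668.15
Final = 6.00 μM / 668.15 = 0.008980 μM = 8.98 nM

8.98 nM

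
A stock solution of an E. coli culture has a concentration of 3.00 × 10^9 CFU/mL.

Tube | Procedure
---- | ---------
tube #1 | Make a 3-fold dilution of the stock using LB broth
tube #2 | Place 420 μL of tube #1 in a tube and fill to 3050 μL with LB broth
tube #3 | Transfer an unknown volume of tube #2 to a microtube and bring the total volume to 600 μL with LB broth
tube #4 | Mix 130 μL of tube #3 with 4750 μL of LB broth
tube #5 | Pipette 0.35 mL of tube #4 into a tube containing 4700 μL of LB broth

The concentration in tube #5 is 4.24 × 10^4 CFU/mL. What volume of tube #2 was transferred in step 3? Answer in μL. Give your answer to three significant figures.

Step 1: 3-fold → factor 3
Step 2: 420 μL brought to 3050 μL → factor 3050/420 = 7.2619
Step 3: v brought to 600 μL → factor = 600 μL/v
Step 4: 130 μL + 4750 μL = 4880 μL total → factor 4880/130 = 37.538
Step 5: 0.35 mL + 4700 μL = 5.05 mL total → factor 5.05/0.35 = 14.429
Product of known-step factors = 11800
Overall factor = 3.00 × 10^9 CFU/mL / (4.24 × 10^4 CFU/mL) = 70755
Step-3 factor = 70755 / 11800 = 5.9963
v = 600 μL / 5.9963 = 100 μL

100 μL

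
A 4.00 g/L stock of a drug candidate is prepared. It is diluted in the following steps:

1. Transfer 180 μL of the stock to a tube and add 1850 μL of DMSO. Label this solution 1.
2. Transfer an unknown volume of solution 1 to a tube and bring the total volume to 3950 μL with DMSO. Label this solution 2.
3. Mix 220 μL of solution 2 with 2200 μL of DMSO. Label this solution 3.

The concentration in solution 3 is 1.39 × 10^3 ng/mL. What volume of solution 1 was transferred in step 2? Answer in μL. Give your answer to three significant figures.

Step 1: 180 μL + 1850 μL = 2030 μL total → factor 2030/180 = 11.278
Step 2: v brought to 3950 μL → factor = 3950 μL/v
Step 3: 220 μL + 2200 μL = 2420 μL total → factor 2420/220 = 11
Product of known-step factors = 124.06
Overall factor = 4.00 g/L / (1.39 × 10^3 ng/mL) = 2877.7
Step-2 factor = 2877.7 / 124.06 = 23.197
v = 3950 μL / 23.197 = 170 μL

170 μL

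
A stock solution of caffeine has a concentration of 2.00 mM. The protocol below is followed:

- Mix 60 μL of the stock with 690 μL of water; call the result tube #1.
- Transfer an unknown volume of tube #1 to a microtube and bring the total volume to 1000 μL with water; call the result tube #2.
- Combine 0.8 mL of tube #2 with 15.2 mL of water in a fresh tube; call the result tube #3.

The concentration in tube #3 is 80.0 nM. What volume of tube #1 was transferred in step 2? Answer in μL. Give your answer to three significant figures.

10.0 μL

Step 1: 60 μL + 690 μL = 750 μL total → factor 750/60 = 12.5
Step 2: v brought to 1000 μL → factor = 1000 μL/v
Step 3: 0.8 mL + 15.2 mL = 16 mL total → factor 16/0.8 = 20
Product of known-step factors = 250
Overall factor = 2.00 mM / (80.0 nM) = 25000
Step-2 factor = 25000 / 250 = 100
v = 1000 μL / 100 = 10.0 μL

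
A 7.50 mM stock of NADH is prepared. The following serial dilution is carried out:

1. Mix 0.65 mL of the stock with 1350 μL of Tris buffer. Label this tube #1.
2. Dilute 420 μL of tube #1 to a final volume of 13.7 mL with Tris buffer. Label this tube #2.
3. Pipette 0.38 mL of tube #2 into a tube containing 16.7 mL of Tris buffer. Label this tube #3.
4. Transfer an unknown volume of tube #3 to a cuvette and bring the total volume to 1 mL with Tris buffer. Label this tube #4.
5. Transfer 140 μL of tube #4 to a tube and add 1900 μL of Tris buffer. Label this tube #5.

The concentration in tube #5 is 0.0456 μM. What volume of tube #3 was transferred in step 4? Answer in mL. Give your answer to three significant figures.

0.400 mL

Step 1: 0.65 mL + 1350 μL = 2 mL total → factor 2/0.65 = 3.0769
Step 2: 420 μL brought to 13.7 mL → factor 13700/420 = 32.619
Step 3: 0.38 mL + 16.7 mL = 17.08 mL total → factor 17.08/0.38 = 44.947
Step 4: v brought to 1 mL → factor = 1 mL/v
Step 5: 140 μL + 1900 μL = 2040 μL total → factor 2040/140 = 14.571
Product of known-step factors = 65735
Overall factor = 7.50 mM / (0.0456 μM) = 1.6447 × 10^5
Step-4 factor = 1.6447 × 10^5 / 65735 = 2.5021
v = 1 mL / 2.5021 = 0.400 mL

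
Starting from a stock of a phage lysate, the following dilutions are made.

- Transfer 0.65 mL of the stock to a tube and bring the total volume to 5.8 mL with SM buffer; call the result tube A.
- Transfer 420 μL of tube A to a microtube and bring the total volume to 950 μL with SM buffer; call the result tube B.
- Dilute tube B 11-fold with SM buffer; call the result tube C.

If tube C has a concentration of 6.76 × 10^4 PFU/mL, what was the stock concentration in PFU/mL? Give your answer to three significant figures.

1.50 × 10^7 PFU/mL

Step 1: 0.65 mL brought to 5.8 mL → factor 5.8/0.65 = 8.9231
Step 2: 420 μL brought to 950 μL → factor 950/420 = 2.2619
Step 3: 11-fold → factor 11
Overall dilution factor = 8.9231 × 2.2619 × 11 = 222.01
Stock = 6.76 × 10^4 PFU/mL × 222.01 = 1.50 × 10^7 PFU/mL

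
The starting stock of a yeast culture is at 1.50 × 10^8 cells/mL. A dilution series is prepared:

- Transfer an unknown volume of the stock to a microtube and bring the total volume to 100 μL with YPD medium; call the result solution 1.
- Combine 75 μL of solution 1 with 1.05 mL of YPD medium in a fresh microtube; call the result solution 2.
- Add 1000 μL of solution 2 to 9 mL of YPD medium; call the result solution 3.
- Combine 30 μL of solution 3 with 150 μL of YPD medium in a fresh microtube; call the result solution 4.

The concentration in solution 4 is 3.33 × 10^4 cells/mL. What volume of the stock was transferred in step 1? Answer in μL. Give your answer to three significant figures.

Step 1: v brought to 100 μL → factor = 100 μL/v
Step 2: 75 μL + 1.05 mL = 1125 μL total → factor 1125/75 = 15
Step 3: 1000 μL + 9 mL = 10000 μL total → factor 10000/1000 = 10
Step 4: 30 μL + 150 μL = 180 μL total → factor 180/30 = 6
Product of known-step factors = 900
Overall factor = 1.50 × 10^8 cells/mL / (3.33 × 10^4 cells/mL) = 4504.5
Step-1 factor = 4504.5 / 900 = 5.005
v = 100 μL / 5.005 = 20.0 μL

20.0 μL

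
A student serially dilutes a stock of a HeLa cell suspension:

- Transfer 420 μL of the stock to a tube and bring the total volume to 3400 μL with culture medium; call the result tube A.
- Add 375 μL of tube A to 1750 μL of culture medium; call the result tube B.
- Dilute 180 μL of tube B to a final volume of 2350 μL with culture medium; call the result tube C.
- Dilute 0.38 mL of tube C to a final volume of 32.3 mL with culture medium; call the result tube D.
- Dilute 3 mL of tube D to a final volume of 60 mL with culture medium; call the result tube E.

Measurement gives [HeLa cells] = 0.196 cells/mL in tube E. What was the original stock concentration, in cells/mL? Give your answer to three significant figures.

Step 1: 420 μL brought to 3400 μL → factor 3400/420 = 8.0952
Step 2: 375 μL + 1750 μL = 2125 μL total → factor 2125/375 = 5.6667
Step 3: 180 μL brought to 2350 μL → factor 2350/180 = 13.056
Step 4: 0.38 mL brought to 32.3 mL → factor 32.3/0.38 = 85
Step 5: 3 mL brought to 60 mL → factor 60/3 = 20
Overall dilution factor = 8.0952 × 5.6667 × 13.056 × 85 × 20 = 1.0181 × 10^6
Stock = 0.196 cells/mL × 1.0181 × 10^6 = 2.00 × 10^5 cells/mL

2.00 × 10^5 cells/mL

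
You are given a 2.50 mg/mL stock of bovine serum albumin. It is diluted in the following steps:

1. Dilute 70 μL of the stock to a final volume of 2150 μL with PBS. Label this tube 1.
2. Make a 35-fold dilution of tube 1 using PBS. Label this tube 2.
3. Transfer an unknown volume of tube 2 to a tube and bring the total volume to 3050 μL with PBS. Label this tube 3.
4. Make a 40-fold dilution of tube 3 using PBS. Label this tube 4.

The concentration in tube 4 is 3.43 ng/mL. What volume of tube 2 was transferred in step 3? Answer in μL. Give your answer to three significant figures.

180 μL

Step 1: 70 μL brought to 2150 μL → factor 2150/70 = 30.714
Step 2: 35-fold → factor 35
Step 3: v brought to 3050 μL → factor = 3050 μL/v
Step 4: 40-fold → factor 40
Product of known-step factors = 43000
Overall factor = 2.50 mg/mL / (3.43 ng/mL) = 7.2886 × 10^5
Step-3 factor = 7.2886 × 10^5 / 43000 = 16.95
v = 3050 μL / 16.95 = 180 μL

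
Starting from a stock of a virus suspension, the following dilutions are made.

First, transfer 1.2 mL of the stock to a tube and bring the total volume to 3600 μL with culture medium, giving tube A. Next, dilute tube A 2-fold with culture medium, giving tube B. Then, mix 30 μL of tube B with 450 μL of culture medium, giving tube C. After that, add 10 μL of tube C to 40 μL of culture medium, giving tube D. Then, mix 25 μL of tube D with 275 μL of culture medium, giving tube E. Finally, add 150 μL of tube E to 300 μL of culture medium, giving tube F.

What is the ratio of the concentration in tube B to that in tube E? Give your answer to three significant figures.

960

Step 1: 1.2 mL brought to 3600 μL → factor 3.6/1.2 = 3
Step 2: 2-fold → factor 2
Step 3: 30 μL + 450 μL = 480 μL total → factor 480/30 = 16
Step 4: 10 μL + 40 μL = 50 μL total → factor 50/10 = 5
Step 5: 25 μL + 275 μL = 300 μL total → factor 300/25 = 12
Dilution factor to tube B = 6; to tube E = 5760
[tube B]/[tube E] = (factor to tube E)/(factor to tube B) = 5760/6 = 960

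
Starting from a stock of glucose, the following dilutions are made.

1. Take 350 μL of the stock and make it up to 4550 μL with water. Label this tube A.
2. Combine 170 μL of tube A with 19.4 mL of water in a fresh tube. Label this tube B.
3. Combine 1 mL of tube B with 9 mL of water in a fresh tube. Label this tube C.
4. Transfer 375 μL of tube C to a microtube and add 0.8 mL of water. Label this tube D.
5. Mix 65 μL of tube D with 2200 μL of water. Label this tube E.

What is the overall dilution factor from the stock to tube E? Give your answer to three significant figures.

1.63 × 10^6

Step 1: 350 μL brought to 4550 μL → factor 4550/350 = 13
Step 2: 170 μL + 19.4 mL = 19570 μL total → factor 19570/170 = 115.12
Step 3: 1 mL + 9 mL = 10 mL total → factor 10/1 = 10
Step 4: 375 μL + 0.8 mL = 1175 μL total → factor 1175/375 = 3.1333
Step 5: 65 μL + 2200 μL = 2265 μL total → factor 2265/65 = 34.846
Overall dilution factor = 13 × 115.12 × 10 × 3.1333 × 34.846 = 1.634 × 10^6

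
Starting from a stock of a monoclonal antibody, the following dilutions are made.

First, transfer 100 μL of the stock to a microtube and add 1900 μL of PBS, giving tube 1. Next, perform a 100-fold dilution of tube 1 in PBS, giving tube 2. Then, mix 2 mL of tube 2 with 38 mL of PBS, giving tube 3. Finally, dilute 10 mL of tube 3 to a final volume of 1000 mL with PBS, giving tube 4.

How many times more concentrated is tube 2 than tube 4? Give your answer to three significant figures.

Step 1: 100 μL + 1900 μL = 2000 μL total → factor 2000/100 = 20
Step 2: 100-fold → factor 100
Step 3: 2 mL + 38 mL = 40 mL total → factor 40/2 = 20
Step 4: 10 mL brought to 1000 mL → factor 1000/10 = 100
Dilution factor to tube 2 = 2000; to tube 4 = 4 × 10^6
[tube 2]/[tube 4] = (factor to tube 4)/(factor to tube 2) = 4 × 10^6/2000 = 2.00 × 10^3

2.00 × 10^3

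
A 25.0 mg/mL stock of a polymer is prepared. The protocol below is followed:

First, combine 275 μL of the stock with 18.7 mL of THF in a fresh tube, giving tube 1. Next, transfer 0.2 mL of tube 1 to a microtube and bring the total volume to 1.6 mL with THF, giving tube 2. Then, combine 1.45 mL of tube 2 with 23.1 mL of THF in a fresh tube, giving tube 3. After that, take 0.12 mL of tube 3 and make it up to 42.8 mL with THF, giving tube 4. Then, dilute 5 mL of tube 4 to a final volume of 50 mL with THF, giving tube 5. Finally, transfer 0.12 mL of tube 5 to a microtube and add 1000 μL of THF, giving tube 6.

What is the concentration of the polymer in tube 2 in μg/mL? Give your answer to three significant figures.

45.3 μg/mL

Step 1: 275 μL + 18.7 mL = 18975 μL total → factor 18975/275 = 69
Step 2: 0.2 mL brought to 1.6 mL → factor 1.6/0.2 = 8
Dilution factor through tube 2 = 69 × 8 = 552
[tube 2] = 25.0 mg/mL / 552 = 0.04529 mg/mL = 45.3 μg/mL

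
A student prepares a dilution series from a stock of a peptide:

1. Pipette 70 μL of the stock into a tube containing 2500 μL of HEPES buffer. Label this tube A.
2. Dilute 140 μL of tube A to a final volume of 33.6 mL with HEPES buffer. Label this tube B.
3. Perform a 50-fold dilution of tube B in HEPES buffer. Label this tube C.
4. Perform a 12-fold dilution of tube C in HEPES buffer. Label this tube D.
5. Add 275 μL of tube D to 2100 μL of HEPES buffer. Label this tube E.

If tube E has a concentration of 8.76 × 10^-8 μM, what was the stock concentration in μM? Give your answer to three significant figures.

4.00 μM

Step 1: 70 μL + 2500 μL = 2570 μL total → factor 2570/70 = 36.714
Step 2: 140 μL brought to 33.6 mL → factor 33600/140 = 240
Step 3: 50-fold → factor 50
Step 4: 12-fold → factor 12
Step 5: 275 μL + 2100 μL = 2375 μL total → factor 2375/275 = 8.6364
Overall dilution factor = 36.714 × 240 × 50 × 12 × 8.6364 = 4.5659 × 10^7
Stock = 8.76 × 10^-8 μM × 4.5659 × 10^7 = 4.00 μM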